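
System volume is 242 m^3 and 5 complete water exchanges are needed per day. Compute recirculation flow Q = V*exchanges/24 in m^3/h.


Daily recirculation volume = 242 m^3 * 5 = 1210 m^3/day
Flow rate Q = daily volume / 24 h = 1210 / 24 = 50.4167 m^3/h

50.4167 m^3/h


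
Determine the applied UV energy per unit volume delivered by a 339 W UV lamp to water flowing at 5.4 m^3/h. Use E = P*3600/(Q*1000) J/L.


Energy delivered per hour = 339 W * 3600 s = 1220400 J/h
Volume treated per hour = 5.4 m^3/h * 1000 = 5400 L/h
dose = 1220400 / 5400 = 226 J/L

226 J/L


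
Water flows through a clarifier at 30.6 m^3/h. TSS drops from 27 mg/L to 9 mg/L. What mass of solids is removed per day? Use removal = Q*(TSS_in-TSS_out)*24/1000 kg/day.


Concentration drop: TSS_in - TSS_out = 27 - 9 = 18 mg/L
Hourly solids removed = Q * dTSS = 30.6 m^3/h * 18 mg/L = 550.8 g/h  (m^3/h * mg/L = g/h)
Daily solids removed = 550.8 * 24 = 13219.2 g/day
Convert g to kg: 13219.2 / 1000 = 13.2192 kg/day

13.2192 kg/day


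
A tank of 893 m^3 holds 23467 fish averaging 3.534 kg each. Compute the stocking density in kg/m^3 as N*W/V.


Total biomass = 23467 fish * 3.534 kg = 82932.378 kg
Density = total biomass / volume = 82932.378 / 893 = 92.8694 kg/m^3

92.8694 kg/m^3


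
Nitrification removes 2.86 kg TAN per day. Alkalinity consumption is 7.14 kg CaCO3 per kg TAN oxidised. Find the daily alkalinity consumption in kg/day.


Alkalinity factor: 7.14 kg CaCO3 consumed per kg TAN nitrified
alk = 2.86 kg TAN * 7.14 = 20.4204 kg CaCO3/day

20.4204 kg CaCO3/day


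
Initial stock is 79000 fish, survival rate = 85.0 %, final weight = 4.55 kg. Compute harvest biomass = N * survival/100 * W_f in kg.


Survivors = 79000 * 85.0/100 = 67150 fish
Harvest biomass = survivors * W_f = 67150 * 4.55 = 305532.5 kg

305532.5 kg


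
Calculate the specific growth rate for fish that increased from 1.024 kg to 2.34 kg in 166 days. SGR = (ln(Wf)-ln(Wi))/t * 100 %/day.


ln(W_f) = ln(2.34) = 0.85015093
ln(W_i) = ln(1.024) = 0.023716527
ln(W_f) - ln(W_i) = 0.85015093 - 0.023716527 = 0.8264344
SGR = 0.8264344 / 166 * 100 = 0.497852 %/day

0.497852 %/day


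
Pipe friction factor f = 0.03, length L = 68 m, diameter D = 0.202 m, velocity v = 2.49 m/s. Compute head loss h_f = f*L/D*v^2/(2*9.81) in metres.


v^2 = 2.49^2 = 6.2001 m^2/s^2
L/D = 68/0.202 = 336.63366
h_f = f*(L/D)*v^2/(2g) = 0.03 * 336.63366 * 6.2001 / 19.62 = 3.19138 m

3.19138 m


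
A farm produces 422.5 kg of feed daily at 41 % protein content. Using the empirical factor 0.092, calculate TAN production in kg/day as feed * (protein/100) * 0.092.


Protein in feed = 422.5 * 41/100 = 173.225 kg/day
TAN = protein * 0.092 = 173.225 * 0.092 = 15.9367 kg/day

15.9367 kg/day


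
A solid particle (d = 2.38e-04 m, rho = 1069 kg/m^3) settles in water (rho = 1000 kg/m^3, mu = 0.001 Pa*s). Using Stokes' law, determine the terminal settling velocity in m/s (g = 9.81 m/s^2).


Density difference: rho_p - rho_f = 1069 - 1000 = 69 kg/m^3
d^2 = (2.38e-04)^2 = 5.6644e-08 m^2
Numerator = (rho_p - rho_f) * g * d^2 = 69 * 9.81 * 5.6644e-08 = 3.8341757e-05
Denominator = 18 * mu = 18 * 0.001 = 0.018
v_s = 3.8341757e-05 / 0.018 = 0.0021301 m/s
Check: Re = rho_f * v_s * d / mu = 1000 * 0.0021301 * 2.38e-04 / 0.001 = 0.507 < 1, so Stokes' law applies.

0.0021301 m/s


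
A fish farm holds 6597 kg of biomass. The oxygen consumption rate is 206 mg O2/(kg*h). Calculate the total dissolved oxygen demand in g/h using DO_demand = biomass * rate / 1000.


Total O2 consumption (mg/h) = 6597 kg * 206 mg/(kg*h) = 1358982 mg/h
Convert to g/h: 1358982 / 1000 = 1358.982 g/h

1358.982 g/h


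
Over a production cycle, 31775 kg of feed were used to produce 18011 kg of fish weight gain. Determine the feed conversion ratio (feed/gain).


FCR = feed consumed / weight gained
FCR = 31775 kg / 18011 kg = 1.7642

1.7642


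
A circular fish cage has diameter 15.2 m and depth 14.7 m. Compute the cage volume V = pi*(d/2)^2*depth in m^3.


r = d/2 = 15.2/2 = 7.6 m
Base area = pi*r^2 = pi*7.6^2 = 181.45839 m^2
Volume = 181.45839 * 14.7 = 2667.44 m^3

2667.44 m^3


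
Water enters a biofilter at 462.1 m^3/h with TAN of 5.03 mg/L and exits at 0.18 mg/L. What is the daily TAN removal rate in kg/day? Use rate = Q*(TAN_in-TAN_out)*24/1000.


Concentration drop: TAN_in - TAN_out = 5.03 - 0.18 = 4.85 mg/L
Hourly TAN removed = Q * dTAN = 462.1 m^3/h * 4.85 mg/L = 2241.185 g/h  (m^3/h * mg/L = g/h)
Daily TAN removed = 2241.185 * 24 = 53788.44 g/day
Convert to kg/day: 53788.44 / 1000 = 53.78844 kg/day

53.78844 kg/day


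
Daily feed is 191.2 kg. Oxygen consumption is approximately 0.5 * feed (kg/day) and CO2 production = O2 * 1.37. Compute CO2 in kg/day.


O2 = 191.2 * 0.5 = 95.6
CO2 = 95.6 * 1.37 = 130.972

130.972 kg/day


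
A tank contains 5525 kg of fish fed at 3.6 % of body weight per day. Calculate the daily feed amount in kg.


Feeding rate fraction = 3.6% / 100 = 0.036
Daily feed = 5525 kg * 0.036 = 198.9 kg/day

198.9 kg/day


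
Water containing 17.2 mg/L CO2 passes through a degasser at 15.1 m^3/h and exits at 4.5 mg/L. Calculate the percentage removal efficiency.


CO2_out / CO2_in = 4.5 / 17.2 = 0.26162791
Fraction remaining = 0.26162791
efficiency = (1 - 0.26162791) * 100 = 73.8372 %

73.8372 %


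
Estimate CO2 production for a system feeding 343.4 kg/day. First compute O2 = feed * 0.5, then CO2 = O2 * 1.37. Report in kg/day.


O2 = 343.4 * 0.5 = 171.7
CO2 = 171.7 * 1.37 = 235.229

235.229 kg/day


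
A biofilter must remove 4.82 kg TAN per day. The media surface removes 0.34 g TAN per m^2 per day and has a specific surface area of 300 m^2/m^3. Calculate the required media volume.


A = 4.82*1000 / 0.34 = 14176.471 m^2
V = 14176.471 / 300 = 47.2549

47.2549 m^3


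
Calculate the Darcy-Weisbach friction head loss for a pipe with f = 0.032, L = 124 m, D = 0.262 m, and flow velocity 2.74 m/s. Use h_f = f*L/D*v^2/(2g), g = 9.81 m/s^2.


v^2 = 2.74^2 = 7.5076 m^2/s^2
L/D = 124/0.262 = 473.28244
h_f = f*(L/D)*v^2/(2g) = 0.032 * 473.28244 * 7.5076 / 19.62 = 5.79525 m

5.79525 m


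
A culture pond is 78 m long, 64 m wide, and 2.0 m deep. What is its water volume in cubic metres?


Base area = L * W = 78 * 64 = 4992 m^2
Volume = area * depth = 4992 * 2.0 = 9984 m^3

9984 m^3


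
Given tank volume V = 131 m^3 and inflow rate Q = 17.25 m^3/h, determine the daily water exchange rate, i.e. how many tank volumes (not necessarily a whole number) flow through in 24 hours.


Daily flow volume = 17.25 m^3/h * 24 h = 414 m^3/day
Exchanges = daily flow / tank volume = 414 / 131 = 3.16031 exchanges/day

3.16031 exchanges/day


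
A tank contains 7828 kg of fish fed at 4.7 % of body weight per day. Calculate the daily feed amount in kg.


Feeding rate fraction = 4.7% / 100 = 0.047
Daily feed = 7828 kg * 0.047 = 367.916 kg/day

367.916 kg/day


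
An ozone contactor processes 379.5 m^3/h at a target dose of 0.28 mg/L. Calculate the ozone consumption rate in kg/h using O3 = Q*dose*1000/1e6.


O3 demand (mg/h) = Q * dose * 1000 = 379.5 * 0.28 * 1000 = 106260 mg/h
Convert mg to kg: 106260 / 1e6 = 0.10626 kg/h

0.10626 kg/h


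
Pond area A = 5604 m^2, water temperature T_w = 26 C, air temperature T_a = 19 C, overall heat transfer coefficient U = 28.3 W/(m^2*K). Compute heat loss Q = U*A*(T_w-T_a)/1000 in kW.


Temperature difference dT = 26 - 19 = 7 K
Heat loss (W) = U * A * dT = 28.3 * 5604 * 7 = 1110152.4 W
Convert to kW: 1110152.4 / 1000 = 1110.1524 kW

1110.1524 kW


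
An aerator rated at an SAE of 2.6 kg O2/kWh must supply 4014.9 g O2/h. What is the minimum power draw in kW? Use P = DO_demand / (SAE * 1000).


SAE in g O2/kWh = 2.6 * 1000 = 2600 g/kWh
P = DO_demand / SAE_g = 4014.9 / 2600 = 1.54419 kW

1.54419 kW


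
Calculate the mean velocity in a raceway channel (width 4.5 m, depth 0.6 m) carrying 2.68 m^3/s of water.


Cross-sectional area = W * d = 4.5 * 0.6 = 2.7 m^2
Velocity = Q / A = 2.68 / 2.7 = 0.992593 m/s

0.992593 m/s


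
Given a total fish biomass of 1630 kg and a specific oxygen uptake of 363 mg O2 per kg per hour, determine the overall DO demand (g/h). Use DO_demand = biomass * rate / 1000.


Total O2 consumption (mg/h) = 1630 kg * 363 mg/(kg*h) = 591690 mg/h
Convert to g/h: 591690 / 1000 = 591.69 g/h

591.69 g/h


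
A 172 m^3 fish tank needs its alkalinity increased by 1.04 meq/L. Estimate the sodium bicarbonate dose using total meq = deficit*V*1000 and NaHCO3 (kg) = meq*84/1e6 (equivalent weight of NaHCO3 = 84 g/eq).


Tank volume in L = 172 m^3 * 1000 = 172000 L
Total meq required = 1.04 meq/L * 172000 L = 178880 meq
NaHCO3 mass = 178880 meq * 84 mg/meq / 1e6 = 15.0259 kg

15.0259 kg


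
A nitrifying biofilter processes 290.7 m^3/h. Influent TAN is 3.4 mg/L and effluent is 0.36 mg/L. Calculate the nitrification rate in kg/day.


Concentration drop: TAN_in - TAN_out = 3.4 - 0.36 = 3.04 mg/L
Hourly TAN removed = Q * dTAN = 290.7 m^3/h * 3.04 mg/L = 883.728 g/h  (m^3/h * mg/L = g/h)
Daily TAN removed = 883.728 * 24 = 21209.472 g/day
Convert to kg/day: 21209.472 / 1000 = 21.209472 kg/day

21.209472 kg/day


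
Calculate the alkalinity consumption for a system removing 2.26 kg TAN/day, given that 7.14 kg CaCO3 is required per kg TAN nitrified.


Alkalinity factor: 7.14 kg CaCO3 consumed per kg TAN nitrified
alk = 2.26 kg TAN * 7.14 = 16.1364 kg CaCO3/day

16.1364 kg CaCO3/day


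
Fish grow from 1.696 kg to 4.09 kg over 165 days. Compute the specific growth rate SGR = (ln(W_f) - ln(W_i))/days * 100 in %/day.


ln(W_f) = ln(4.09) = 1.408545
ln(W_i) = ln(1.696) = 0.52827254
ln(W_f) - ln(W_i) = 1.408545 - 0.52827254 = 0.88027246
SGR = 0.88027246 / 165 * 100 = 0.533498 %/day

0.533498 %/day


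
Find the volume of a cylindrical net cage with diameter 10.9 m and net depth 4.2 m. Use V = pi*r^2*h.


r = d/2 = 10.9/2 = 5.45 m
Base area = pi*r^2 = pi*5.45^2 = 93.313156 m^2
Volume = 93.313156 * 4.2 = 391.915 m^3

391.915 m^3


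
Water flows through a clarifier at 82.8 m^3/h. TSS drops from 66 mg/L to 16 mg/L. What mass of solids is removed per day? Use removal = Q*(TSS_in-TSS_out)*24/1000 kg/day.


Concentration drop: TSS_in - TSS_out = 66 - 16 = 50 mg/L
Hourly solids removed = Q * dTSS = 82.8 m^3/h * 50 mg/L = 4140 g/h  (m^3/h * mg/L = g/h)
Daily solids removed = 4140 * 24 = 99360 g/day
Convert g to kg: 99360 / 1000 = 99.36 kg/day

99.36 kg/day


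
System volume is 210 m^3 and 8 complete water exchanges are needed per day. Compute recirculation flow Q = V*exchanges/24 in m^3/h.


Daily recirculation volume = 210 m^3 * 8 = 1680 m^3/day
Flow rate Q = daily volume / 24 h = 1680 / 24 = 70 m^3/h

70 m^3/h


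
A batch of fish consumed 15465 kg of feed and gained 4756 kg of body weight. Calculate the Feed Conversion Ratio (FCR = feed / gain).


FCR = feed consumed / weight gained
FCR = 15465 kg / 4756 kg = 3.25168

3.25168


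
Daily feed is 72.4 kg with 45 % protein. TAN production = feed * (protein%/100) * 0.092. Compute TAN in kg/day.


Protein in feed = 72.4 * 45/100 = 32.58 kg/day
TAN = protein * 0.092 = 32.58 * 0.092 = 2.99736 kg/day

2.99736 kg/day


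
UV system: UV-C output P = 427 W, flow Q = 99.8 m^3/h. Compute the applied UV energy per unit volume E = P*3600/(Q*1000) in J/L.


Energy delivered per hour = 427 W * 3600 s = 1537200 J/h
Volume treated per hour = 99.8 m^3/h * 1000 = 99800 L/h
dose = 1537200 / 99800 = 15.4028 J/L

15.4028 J/L


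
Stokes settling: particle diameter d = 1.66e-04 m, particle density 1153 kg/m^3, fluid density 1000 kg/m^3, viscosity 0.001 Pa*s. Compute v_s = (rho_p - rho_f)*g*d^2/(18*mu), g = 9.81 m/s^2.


Density difference: rho_p - rho_f = 1153 - 1000 = 153 kg/m^3
d^2 = (1.66e-04)^2 = 2.7556e-08 m^2
Numerator = (rho_p - rho_f) * g * d^2 = 153 * 9.81 * 2.7556e-08 = 4.1359627e-05
Denominator = 18 * mu = 18 * 0.001 = 0.018
v_s = 4.1359627e-05 / 0.018 = 0.00229776 m/s
Check: Re = rho_f * v_s * d / mu = 1000 * 0.00229776 * 1.66e-04 / 0.001 = 0.381 < 1, so Stokes' law applies.

0.00229776 m/s


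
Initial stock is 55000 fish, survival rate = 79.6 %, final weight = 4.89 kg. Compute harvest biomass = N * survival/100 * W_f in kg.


Survivors = 55000 * 79.6/100 = 43780 fish
Harvest biomass = survivors * W_f = 43780 * 4.89 = 214084.2 kg

214084.2 kg


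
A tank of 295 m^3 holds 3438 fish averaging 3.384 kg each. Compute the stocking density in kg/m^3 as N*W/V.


Total biomass = 3438 fish * 3.384 kg = 11634.192 kg
Density = total biomass / volume = 11634.192 / 295 = 39.4379 kg/m^3

39.4379 kg/m^3


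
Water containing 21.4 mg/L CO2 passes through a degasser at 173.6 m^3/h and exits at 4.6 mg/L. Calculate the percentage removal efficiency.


CO2_out / CO2_in = 4.6 / 21.4 = 0.21495327
Fraction remaining = 0.21495327
efficiency = (1 - 0.21495327) * 100 = 78.5047 %

78.5047 %


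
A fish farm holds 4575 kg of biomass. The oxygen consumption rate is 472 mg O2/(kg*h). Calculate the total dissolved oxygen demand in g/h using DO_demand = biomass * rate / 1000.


Total O2 consumption (mg/h) = 4575 kg * 472 mg/(kg*h) = 2159400 mg/h
Convert to g/h: 2159400 / 1000 = 2159.4 g/h

2159.4 g/h


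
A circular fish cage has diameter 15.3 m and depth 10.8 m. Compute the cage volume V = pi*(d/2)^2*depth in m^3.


r = d/2 = 15.3/2 = 7.65 m
Base area = pi*r^2 = pi*7.65^2 = 183.85386 m^2
Volume = 183.85386 * 10.8 = 1985.62 m^3

1985.62 m^3


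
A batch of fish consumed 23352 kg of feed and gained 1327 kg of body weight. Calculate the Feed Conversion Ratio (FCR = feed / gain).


FCR = feed consumed / weight gained
FCR = 23352 kg / 1327 kg = 17.5976

17.5976


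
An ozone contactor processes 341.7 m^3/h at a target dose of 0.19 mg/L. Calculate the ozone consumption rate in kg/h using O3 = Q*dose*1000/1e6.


O3 demand (mg/h) = Q * dose * 1000 = 341.7 * 0.19 * 1000 = 64923 mg/h
Convert mg to kg: 64923 / 1e6 = 0.064923 kg/h

0.064923 kg/h


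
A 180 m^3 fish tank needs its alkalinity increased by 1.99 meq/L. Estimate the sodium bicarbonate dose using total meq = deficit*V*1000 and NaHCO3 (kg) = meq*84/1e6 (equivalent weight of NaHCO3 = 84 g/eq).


Tank volume in L = 180 m^3 * 1000 = 180000 L
Total meq required = 1.99 meq/L * 180000 L = 358200 meq
NaHCO3 mass = 358200 meq * 84 mg/meq / 1e6 = 30.0888 kg

30.0888 kg


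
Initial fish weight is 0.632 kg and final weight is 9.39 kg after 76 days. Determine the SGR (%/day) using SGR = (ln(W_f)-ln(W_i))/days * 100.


ln(W_f) = ln(9.39) = 2.2396453
ln(W_i) = ln(0.632) = -0.45886588
ln(W_f) - ln(W_i) = 2.2396453 - -0.45886588 = 2.6985112
SGR = 2.6985112 / 76 * 100 = 3.55067 %/day

3.55067 %/day


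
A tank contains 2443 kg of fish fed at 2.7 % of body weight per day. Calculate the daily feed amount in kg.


Feeding rate fraction = 2.7% / 100 = 0.027
Daily feed = 2443 kg * 0.027 = 65.961 kg/day

65.961 kg/day


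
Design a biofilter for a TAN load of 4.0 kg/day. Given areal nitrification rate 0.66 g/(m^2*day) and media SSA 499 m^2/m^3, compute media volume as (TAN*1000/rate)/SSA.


A = 4.0*1000 / 0.66 = 6060.6061 m^2
V = 6060.6061 / 499 = 12.1455

12.1455 m^3


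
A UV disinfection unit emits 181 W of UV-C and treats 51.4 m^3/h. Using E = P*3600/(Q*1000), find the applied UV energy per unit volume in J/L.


Energy delivered per hour = 181 W * 3600 s = 651600 J/h
Volume treated per hour = 51.4 m^3/h * 1000 = 51400 L/h
dose = 651600 / 51400 = 12.677 J/L

12.677 J/L


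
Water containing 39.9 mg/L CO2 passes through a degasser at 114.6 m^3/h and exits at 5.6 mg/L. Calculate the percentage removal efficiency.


CO2_out / CO2_in = 5.6 / 39.9 = 0.14035088
Fraction remaining = 0.14035088
efficiency = (1 - 0.14035088) * 100 = 85.9649 %

85.9649 %


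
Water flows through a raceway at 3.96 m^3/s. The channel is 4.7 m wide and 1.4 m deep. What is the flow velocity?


Cross-sectional area = W * d = 4.7 * 1.4 = 6.58 m^2
Velocity = Q / A = 3.96 / 6.58 = 0.601824 m/s

0.601824 m/s


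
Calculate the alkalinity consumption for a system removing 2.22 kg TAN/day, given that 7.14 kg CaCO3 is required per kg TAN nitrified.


Alkalinity factor: 7.14 kg CaCO3 consumed per kg TAN nitrified
alk = 2.22 kg TAN * 7.14 = 15.8508 kg CaCO3/day

15.8508 kg CaCO3/day


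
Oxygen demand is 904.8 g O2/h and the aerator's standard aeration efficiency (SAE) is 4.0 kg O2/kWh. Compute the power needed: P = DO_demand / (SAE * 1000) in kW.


SAE in g O2/kWh = 4.0 * 1000 = 4000 g/kWh
P = DO_demand / SAE_g = 904.8 / 4000 = 0.2262 kW

0.2262 kW


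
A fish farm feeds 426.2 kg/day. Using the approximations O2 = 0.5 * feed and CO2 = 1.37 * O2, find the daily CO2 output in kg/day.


O2 = 426.2 * 0.5 = 213.1
CO2 = 213.1 * 1.37 = 291.947

291.947 kg/day


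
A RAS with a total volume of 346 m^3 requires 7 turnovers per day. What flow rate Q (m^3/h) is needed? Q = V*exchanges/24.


Daily recirculation volume = 346 m^3 * 7 = 2422 m^3/day
Flow rate Q = daily volume / 24 h = 2422 / 24 = 100.917 m^3/h

100.917 m^3/h


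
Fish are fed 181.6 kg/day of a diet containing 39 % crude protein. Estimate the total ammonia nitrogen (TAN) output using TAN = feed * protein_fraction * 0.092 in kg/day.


Protein in feed = 181.6 * 39/100 = 70.824 kg/day
TAN = protein * 0.092 = 70.824 * 0.092 = 6.515808 kg/day

6.515808 kg/day


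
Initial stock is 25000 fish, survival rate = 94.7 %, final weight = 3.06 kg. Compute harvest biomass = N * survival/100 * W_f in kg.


Survivors = 25000 * 94.7/100 = 23675 fish
Harvest biomass = survivors * W_f = 23675 * 3.06 = 72445.5 kg

72445.5 kg


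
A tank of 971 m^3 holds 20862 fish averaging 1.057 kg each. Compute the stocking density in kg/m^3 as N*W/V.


Total biomass = 20862 fish * 1.057 kg = 22051.134 kg
Density = total biomass / volume = 22051.134 / 971 = 22.7097 kg/m^3

22.7097 kg/m^3


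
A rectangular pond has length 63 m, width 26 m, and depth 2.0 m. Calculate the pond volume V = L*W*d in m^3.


Base area = L * W = 63 * 26 = 1638 m^2
Volume = area * depth = 1638 * 2.0 = 3276 m^3

3276 m^3


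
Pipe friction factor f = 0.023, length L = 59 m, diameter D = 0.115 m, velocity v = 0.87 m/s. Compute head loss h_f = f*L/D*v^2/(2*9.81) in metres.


v^2 = 0.87^2 = 0.7569 m^2/s^2
L/D = 59/0.115 = 513.04348
h_f = f*(L/D)*v^2/(2g) = 0.023 * 513.04348 * 0.7569 / 19.62 = 0.45522 m

0.45522 m


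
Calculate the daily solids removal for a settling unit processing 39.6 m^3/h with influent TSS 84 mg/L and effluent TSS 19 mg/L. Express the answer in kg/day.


Concentration drop: TSS_in - TSS_out = 84 - 19 = 65 mg/L
Hourly solids removed = Q * dTSS = 39.6 m^3/h * 65 mg/L = 2574 g/h  (m^3/h * mg/L = g/h)
Daily solids removed = 2574 * 24 = 61776 g/day
Convert g to kg: 61776 / 1000 = 61.776 kg/day

61.776 kg/day


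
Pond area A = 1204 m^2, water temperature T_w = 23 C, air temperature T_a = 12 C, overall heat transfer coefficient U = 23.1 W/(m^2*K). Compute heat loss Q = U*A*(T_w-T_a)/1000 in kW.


Temperature difference dT = 23 - 12 = 11 K
Heat loss (W) = U * A * dT = 23.1 * 1204 * 11 = 305936.4 W
Convert to kW: 305936.4 / 1000 = 305.9364 kW

305.9364 kW


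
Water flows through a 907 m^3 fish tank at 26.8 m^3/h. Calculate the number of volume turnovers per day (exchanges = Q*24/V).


Daily flow volume = 26.8 m^3/h * 24 h = 643.2 m^3/day
Exchanges = daily flow / tank volume = 643.2 / 907 = 0.709151 exchanges/day

0.709151 exchanges/day


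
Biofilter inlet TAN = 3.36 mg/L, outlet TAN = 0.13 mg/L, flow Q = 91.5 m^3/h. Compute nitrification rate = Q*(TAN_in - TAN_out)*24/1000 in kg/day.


Concentration drop: TAN_in - TAN_out = 3.36 - 0.13 = 3.23 mg/L
Hourly TAN removed = Q * dTAN = 91.5 m^3/h * 3.23 mg/L = 295.545 g/h  (m^3/h * mg/L = g/h)
Daily TAN removed = 295.545 * 24 = 7093.08 g/day
Convert to kg/day: 7093.08 / 1000 = 7.09308 kg/day

7.09308 kg/day


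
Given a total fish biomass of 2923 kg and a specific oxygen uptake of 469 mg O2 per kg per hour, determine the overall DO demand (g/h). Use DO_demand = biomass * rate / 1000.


Total O2 consumption (mg/h) = 2923 kg * 469 mg/(kg*h) = 1370887 mg/h
Convert to g/h: 1370887 / 1000 = 1370.887 g/h

1370.887 g/h


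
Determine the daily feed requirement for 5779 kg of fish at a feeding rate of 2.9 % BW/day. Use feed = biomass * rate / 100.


Feeding rate fraction = 2.9% / 100 = 0.029
Daily feed = 5779 kg * 0.029 = 167.591 kg/day

167.591 kg/day


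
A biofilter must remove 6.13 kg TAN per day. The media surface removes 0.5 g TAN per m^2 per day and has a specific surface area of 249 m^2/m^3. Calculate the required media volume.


A = 6.13*1000 / 0.5 = 12260 m^2
V = 12260 / 249 = 49.2369

49.2369 m^3


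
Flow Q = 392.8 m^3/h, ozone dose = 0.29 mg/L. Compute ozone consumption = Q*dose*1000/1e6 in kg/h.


O3 demand (mg/h) = Q * dose * 1000 = 392.8 * 0.29 * 1000 = 113912 mg/h
Convert mg to kg: 113912 / 1e6 = 0.113912 kg/h

0.113912 kg/h


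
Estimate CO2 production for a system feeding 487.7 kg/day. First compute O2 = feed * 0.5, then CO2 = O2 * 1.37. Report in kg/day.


O2 = 487.7 * 0.5 = 243.85
CO2 = 243.85 * 1.37 = 334.0745

334.0745 kg/day


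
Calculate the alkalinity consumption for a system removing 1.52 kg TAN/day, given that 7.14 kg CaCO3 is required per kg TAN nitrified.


Alkalinity factor: 7.14 kg CaCO3 consumed per kg TAN nitrified
alk = 1.52 kg TAN * 7.14 = 10.8528 kg CaCO3/day

10.8528 kg CaCO3/day


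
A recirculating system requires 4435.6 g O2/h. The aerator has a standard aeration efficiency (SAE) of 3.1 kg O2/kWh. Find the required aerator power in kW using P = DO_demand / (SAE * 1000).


SAE in g O2/kWh = 3.1 * 1000 = 3100 g/kWh
P = DO_demand / SAE_g = 4435.6 / 3100 = 1.43084 kW

1.43084 kW


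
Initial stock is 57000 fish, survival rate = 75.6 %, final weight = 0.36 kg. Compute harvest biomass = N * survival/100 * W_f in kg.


Survivors = 57000 * 75.6/100 = 43092 fish
Harvest biomass = survivors * W_f = 43092 * 0.36 = 15513.12 kg

15513.12 kg


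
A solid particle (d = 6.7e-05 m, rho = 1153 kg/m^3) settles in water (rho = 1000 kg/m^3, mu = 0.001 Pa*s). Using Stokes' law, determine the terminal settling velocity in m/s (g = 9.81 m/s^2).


Density difference: rho_p - rho_f = 1153 - 1000 = 153 kg/m^3
d^2 = (6.7e-05)^2 = 4.489e-09 m^2
Numerator = (rho_p - rho_f) * g * d^2 = 153 * 9.81 * 4.489e-09 = 6.7376748e-06
Denominator = 18 * mu = 18 * 0.001 = 0.018
v_s = 6.7376748e-06 / 0.018 = 3.74315e-04 m/s
Check: Re = rho_f * v_s * d / mu = 1000 * 3.74315e-04 * 6.7e-05 / 0.001 = 0.0251 < 1, so Stokes' law applies.

3.74315e-04 m/s


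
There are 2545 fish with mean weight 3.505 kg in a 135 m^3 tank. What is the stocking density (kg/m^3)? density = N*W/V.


Total biomass = 2545 fish * 3.505 kg = 8920.225 kg
Density = total biomass / volume = 8920.225 / 135 = 66.0757 kg/m^3

66.0757 kg/m^3


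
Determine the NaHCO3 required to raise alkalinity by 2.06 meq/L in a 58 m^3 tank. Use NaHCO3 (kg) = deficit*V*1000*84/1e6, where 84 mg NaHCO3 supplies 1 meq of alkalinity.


Tank volume in L = 58 m^3 * 1000 = 58000 L
Total meq required = 2.06 meq/L * 58000 L = 119480 meq
NaHCO3 mass = 119480 meq * 84 mg/meq / 1e6 = 10.0363 kg

10.0363 kg


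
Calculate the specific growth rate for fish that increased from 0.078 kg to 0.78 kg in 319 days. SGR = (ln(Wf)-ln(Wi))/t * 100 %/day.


ln(W_f) = ln(0.78) = -0.24846136
ln(W_i) = ln(0.078) = -2.5510465
ln(W_f) - ln(W_i) = -0.24846136 - -2.5510465 = 2.3025851
SGR = 2.3025851 / 319 * 100 = 0.721814 %/day

0.721814 %/day


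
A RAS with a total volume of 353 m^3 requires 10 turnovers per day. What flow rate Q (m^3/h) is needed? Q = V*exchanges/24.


Daily recirculation volume = 353 m^3 * 10 = 3530 m^3/day
Flow rate Q = daily volume / 24 h = 3530 / 24 = 147.083 m^3/h

147.083 m^3/h


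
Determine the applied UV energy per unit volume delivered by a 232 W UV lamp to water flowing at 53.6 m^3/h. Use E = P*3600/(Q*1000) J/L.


Energy delivered per hour = 232 W * 3600 s = 835200 J/h
Volume treated per hour = 53.6 m^3/h * 1000 = 53600 L/h
dose = 835200 / 53600 = 15.5821 J/L

15.5821 J/L


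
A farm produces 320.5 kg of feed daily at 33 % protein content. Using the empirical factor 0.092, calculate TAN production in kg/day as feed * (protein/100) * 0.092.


Protein in feed = 320.5 * 33/100 = 105.765 kg/day
TAN = protein * 0.092 = 105.765 * 0.092 = 9.73038 kg/day

9.73038 kg/day


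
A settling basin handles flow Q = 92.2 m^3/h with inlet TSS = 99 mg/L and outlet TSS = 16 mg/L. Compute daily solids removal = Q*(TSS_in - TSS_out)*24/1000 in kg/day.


Concentration drop: TSS_in - TSS_out = 99 - 16 = 83 mg/L
Hourly solids removed = Q * dTSS = 92.2 m^3/h * 83 mg/L = 7652.6 g/h  (m^3/h * mg/L = g/h)
Daily solids removed = 7652.6 * 24 = 183662.4 g/day
Convert g to kg: 183662.4 / 1000 = 183.6624 kg/day

183.6624 kg/day


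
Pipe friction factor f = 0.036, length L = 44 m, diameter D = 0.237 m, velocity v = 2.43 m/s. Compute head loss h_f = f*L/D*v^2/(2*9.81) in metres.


v^2 = 2.43^2 = 5.9049 m^2/s^2
L/D = 44/0.237 = 185.65401
h_f = f*(L/D)*v^2/(2g) = 0.036 * 185.65401 * 5.9049 / 19.62 = 2.0115 m

2.0115 m


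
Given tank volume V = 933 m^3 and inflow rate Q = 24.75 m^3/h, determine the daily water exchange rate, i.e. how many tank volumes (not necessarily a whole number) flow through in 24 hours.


Daily flow volume = 24.75 m^3/h * 24 h = 594 m^3/day
Exchanges = daily flow / tank volume = 594 / 933 = 0.636656 exchanges/day

0.636656 exchanges/day


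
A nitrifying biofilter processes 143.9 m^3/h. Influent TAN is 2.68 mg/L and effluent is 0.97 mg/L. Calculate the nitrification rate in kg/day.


Concentration drop: TAN_in - TAN_out = 2.68 - 0.97 = 1.71 mg/L
Hourly TAN removed = Q * dTAN = 143.9 m^3/h * 1.71 mg/L = 246.069 g/h  (m^3/h * mg/L = g/h)
Daily TAN removed = 246.069 * 24 = 5905.656 g/day
Convert to kg/day: 5905.656 / 1000 = 5.905656 kg/day

5.905656 kg/day


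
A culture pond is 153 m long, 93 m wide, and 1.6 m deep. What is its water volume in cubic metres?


Base area = L * W = 153 * 93 = 14229 m^2
Volume = area * depth = 14229 * 1.6 = 22766.4 m^3

22766.4 m^3


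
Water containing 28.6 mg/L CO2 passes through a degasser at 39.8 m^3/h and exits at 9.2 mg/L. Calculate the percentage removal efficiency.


CO2_out / CO2_in = 9.2 / 28.6 = 0.32167832
Fraction remaining = 0.32167832
efficiency = (1 - 0.32167832) * 100 = 67.8322 %

67.8322 %


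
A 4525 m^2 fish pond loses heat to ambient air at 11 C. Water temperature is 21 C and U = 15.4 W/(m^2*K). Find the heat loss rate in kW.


Temperature difference dT = 21 - 11 = 10 K
Heat loss (W) = U * A * dT = 15.4 * 4525 * 10 = 696850 W
Convert to kW: 696850 / 1000 = 696.85 kW

696.85 kW


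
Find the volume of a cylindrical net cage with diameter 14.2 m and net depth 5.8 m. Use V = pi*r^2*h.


r = d/2 = 14.2/2 = 7.1 m
Base area = pi*r^2 = pi*7.1^2 = 158.36769 m^2
Volume = 158.36769 * 5.8 = 918.533 m^3

918.533 m^3


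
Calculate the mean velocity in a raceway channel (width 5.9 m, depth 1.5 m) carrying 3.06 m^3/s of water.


Cross-sectional area = W * d = 5.9 * 1.5 = 8.85 m^2
Velocity = Q / A = 3.06 / 8.85 = 0.345763 m/s

0.345763 m/s


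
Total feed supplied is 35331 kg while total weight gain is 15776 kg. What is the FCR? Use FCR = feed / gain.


FCR = feed consumed / weight gained
FCR = 35331 kg / 15776 kg = 2.23954

2.23954


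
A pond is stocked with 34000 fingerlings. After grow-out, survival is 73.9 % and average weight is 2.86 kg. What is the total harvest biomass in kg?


Survivors = 34000 * 73.9/100 = 25126 fish
Harvest biomass = survivors * W_f = 25126 * 2.86 = 71860.36 kg

71860.36 kg


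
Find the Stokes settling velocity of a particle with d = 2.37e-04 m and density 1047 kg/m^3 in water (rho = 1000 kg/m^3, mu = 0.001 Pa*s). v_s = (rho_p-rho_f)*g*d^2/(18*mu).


Density difference: rho_p - rho_f = 1047 - 1000 = 47 kg/m^3
d^2 = (2.37e-04)^2 = 5.6169e-08 m^2
Numerator = (rho_p - rho_f) * g * d^2 = 47 * 9.81 * 5.6169e-08 = 2.5897841e-05
Denominator = 18 * mu = 18 * 0.001 = 0.018
v_s = 2.5897841e-05 / 0.018 = 0.00143877 m/s
Check: Re = rho_f * v_s * d / mu = 1000 * 0.00143877 * 2.37e-04 / 0.001 = 0.341 < 1, so Stokes' law applies.

0.00143877 m/s


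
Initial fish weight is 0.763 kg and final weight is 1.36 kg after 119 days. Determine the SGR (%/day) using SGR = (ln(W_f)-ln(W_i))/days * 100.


ln(W_f) = ln(1.36) = 0.3074847
ln(W_i) = ln(0.763) = -0.27049725
ln(W_f) - ln(W_i) = 0.3074847 - -0.27049725 = 0.57798195
SGR = 0.57798195 / 119 * 100 = 0.485699 %/day

0.485699 %/day


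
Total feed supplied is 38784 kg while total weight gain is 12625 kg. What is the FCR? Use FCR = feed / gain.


FCR = feed consumed / weight gained
FCR = 38784 kg / 12625 kg = 3.072

3.072


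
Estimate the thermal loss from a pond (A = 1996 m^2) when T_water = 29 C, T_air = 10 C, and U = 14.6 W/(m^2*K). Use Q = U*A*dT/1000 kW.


Temperature difference dT = 29 - 10 = 19 K
Heat loss (W) = U * A * dT = 14.6 * 1996 * 19 = 553690.4 W
Convert to kW: 553690.4 / 1000 = 553.6904 kW

553.6904 kW


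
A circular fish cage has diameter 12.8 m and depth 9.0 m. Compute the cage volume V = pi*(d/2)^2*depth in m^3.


r = d/2 = 12.8/2 = 6.4 m
Base area = pi*r^2 = pi*6.4^2 = 128.67964 m^2
Volume = 128.67964 * 9.0 = 1158.12 m^3

1158.12 m^3


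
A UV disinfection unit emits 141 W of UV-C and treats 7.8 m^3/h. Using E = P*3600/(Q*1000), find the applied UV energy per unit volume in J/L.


Energy delivered per hour = 141 W * 3600 s = 507600 J/h
Volume treated per hour = 7.8 m^3/h * 1000 = 7800 L/h
dose = 507600 / 7800 = 65.0769 J/L

65.0769 J/L


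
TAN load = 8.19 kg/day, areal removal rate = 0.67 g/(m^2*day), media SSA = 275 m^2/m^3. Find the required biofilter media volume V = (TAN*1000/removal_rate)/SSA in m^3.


A = 8.19*1000 / 0.67 = 12223.881 m^2
V = 12223.881 / 275 = 44.4505

44.4505 m^3


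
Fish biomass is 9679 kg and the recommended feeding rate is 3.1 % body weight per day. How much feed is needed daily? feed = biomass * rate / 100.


Feeding rate fraction = 3.1% / 100 = 0.031
Daily feed = 9679 kg * 0.031 = 300.049 kg/day

300.049 kg/day


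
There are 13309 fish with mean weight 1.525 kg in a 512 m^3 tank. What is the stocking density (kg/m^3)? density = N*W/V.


Total biomass = 13309 fish * 1.525 kg = 20296.225 kg
Density = total biomass / volume = 20296.225 / 512 = 39.6411 kg/m^3

39.6411 kg/m^3


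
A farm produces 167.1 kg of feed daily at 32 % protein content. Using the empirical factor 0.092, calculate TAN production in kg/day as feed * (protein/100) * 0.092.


Protein in feed = 167.1 * 32/100 = 53.472 kg/day
TAN = protein * 0.092 = 53.472 * 0.092 = 4.919424 kg/day

4.919424 kg/day


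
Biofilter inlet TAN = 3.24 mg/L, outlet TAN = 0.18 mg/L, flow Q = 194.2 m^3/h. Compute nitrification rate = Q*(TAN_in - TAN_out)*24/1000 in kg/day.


Concentration drop: TAN_in - TAN_out = 3.24 - 0.18 = 3.06 mg/L
Hourly TAN removed = Q * dTAN = 194.2 m^3/h * 3.06 mg/L = 594.252 g/h  (m^3/h * mg/L = g/h)
Daily TAN removed = 594.252 * 24 = 14262.048 g/day
Convert to kg/day: 14262.048 / 1000 = 14.262048 kg/day

14.262048 kg/day


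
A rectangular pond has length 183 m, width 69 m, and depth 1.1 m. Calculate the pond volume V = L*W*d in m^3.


Base area = L * W = 183 * 69 = 12627 m^2
Volume = area * depth = 12627 * 1.1 = 13889.7 m^3

13889.7 m^3


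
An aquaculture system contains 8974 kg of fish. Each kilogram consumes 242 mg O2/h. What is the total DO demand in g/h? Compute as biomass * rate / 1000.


Total O2 consumption (mg/h) = 8974 kg * 242 mg/(kg*h) = 2171708 mg/h
Convert to g/h: 2171708 / 1000 = 2171.708 g/h

2171.708 g/h


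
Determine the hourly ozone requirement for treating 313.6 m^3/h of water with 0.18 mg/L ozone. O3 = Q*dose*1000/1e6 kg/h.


O3 demand (mg/h) = Q * dose * 1000 = 313.6 * 0.18 * 1000 = 56448 mg/h
Convert mg to kg: 56448 / 1e6 = 0.056448 kg/h

0.056448 kg/h


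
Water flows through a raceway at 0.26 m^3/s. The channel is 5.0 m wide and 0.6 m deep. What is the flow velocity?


Cross-sectional area = W * d = 5.0 * 0.6 = 3 m^2
Velocity = Q / A = 0.26 / 3 = 0.0866667 m/s

0.0866667 m/s


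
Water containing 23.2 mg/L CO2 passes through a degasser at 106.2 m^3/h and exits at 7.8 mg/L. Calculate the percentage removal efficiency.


CO2_out / CO2_in = 7.8 / 23.2 = 0.3362069
Fraction remaining = 0.3362069
efficiency = (1 - 0.3362069) * 100 = 66.3793 %

66.3793 %


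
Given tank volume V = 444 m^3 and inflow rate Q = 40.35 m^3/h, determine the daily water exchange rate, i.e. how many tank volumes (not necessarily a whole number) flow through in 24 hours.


Daily flow volume = 40.35 m^3/h * 24 h = 968.4 m^3/day
Exchanges = daily flow / tank volume = 968.4 / 444 = 2.18108 exchanges/day

2.18108 exchanges/day


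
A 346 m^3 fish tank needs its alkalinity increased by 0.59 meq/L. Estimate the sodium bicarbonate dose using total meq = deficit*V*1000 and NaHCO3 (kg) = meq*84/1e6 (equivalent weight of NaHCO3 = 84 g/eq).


Tank volume in L = 346 m^3 * 1000 = 346000 L
Total meq required = 0.59 meq/L * 346000 L = 204140 meq
NaHCO3 mass = 204140 meq * 84 mg/meq / 1e6 = 17.1478 kg

17.1478 kg


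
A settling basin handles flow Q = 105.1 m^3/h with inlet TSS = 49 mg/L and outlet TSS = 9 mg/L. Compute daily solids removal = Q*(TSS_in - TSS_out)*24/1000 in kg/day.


Concentration drop: TSS_in - TSS_out = 49 - 9 = 40 mg/L
Hourly solids removed = Q * dTSS = 105.1 m^3/h * 40 mg/L = 4204 g/h  (m^3/h * mg/L = g/h)
Daily solids removed = 4204 * 24 = 100896 g/day
Convert g to kg: 100896 / 1000 = 100.896 kg/day

100.896 kg/day


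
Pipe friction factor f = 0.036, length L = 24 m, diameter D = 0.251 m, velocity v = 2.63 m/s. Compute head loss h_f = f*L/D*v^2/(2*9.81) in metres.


v^2 = 2.63^2 = 6.9169 m^2/s^2
L/D = 24/0.251 = 95.61753
h_f = f*(L/D)*v^2/(2g) = 0.036 * 95.61753 * 6.9169 / 19.62 = 1.21354 m

1.21354 m


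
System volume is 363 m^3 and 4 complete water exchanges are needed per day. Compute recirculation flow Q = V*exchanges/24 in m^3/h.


Daily recirculation volume = 363 m^3 * 4 = 1452 m^3/day
Flow rate Q = daily volume / 24 h = 1452 / 24 = 60.5 m^3/h

60.5 m^3/h


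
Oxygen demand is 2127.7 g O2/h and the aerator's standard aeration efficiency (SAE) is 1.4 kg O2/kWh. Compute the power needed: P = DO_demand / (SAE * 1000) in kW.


SAE in g O2/kWh = 1.4 * 1000 = 1400 g/kWh
P = DO_demand / SAE_g = 2127.7 / 1400 = 1.51979 kW

1.51979 kW


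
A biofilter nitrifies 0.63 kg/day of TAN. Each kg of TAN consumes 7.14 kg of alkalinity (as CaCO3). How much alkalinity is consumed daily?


Alkalinity factor: 7.14 kg CaCO3 consumed per kg TAN nitrified
alk = 0.63 kg TAN * 7.14 = 4.4982 kg CaCO3/day

4.4982 kg CaCO3/day


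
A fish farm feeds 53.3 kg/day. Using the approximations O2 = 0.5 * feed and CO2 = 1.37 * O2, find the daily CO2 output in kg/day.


O2 = 53.3 * 0.5 = 26.65
CO2 = 26.65 * 1.37 = 36.5105

36.5105 kg/day


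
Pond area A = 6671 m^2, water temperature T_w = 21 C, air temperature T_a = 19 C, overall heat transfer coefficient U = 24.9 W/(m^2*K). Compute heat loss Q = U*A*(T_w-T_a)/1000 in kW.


Temperature difference dT = 21 - 19 = 2 K
Heat loss (W) = U * A * dT = 24.9 * 6671 * 2 = 332215.8 W
Convert to kW: 332215.8 / 1000 = 332.2158 kW

332.2158 kW


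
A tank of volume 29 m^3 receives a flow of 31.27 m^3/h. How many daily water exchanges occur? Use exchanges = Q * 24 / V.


Daily flow volume = 31.27 m^3/h * 24 h = 750.48 m^3/day
Exchanges = daily flow / tank volume = 750.48 / 29 = 25.8786 exchanges/day

25.8786 exchanges/day


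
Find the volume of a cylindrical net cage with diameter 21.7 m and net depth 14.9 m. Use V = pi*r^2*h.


r = d/2 = 21.7/2 = 10.85 m
Base area = pi*r^2 = pi*10.85^2 = 369.83614 m^2
Volume = 369.83614 * 14.9 = 5510.56 m^3

5510.56 m^3


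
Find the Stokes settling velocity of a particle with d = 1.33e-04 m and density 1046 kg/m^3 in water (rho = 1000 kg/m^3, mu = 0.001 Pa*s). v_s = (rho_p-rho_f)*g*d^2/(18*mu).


Density difference: rho_p - rho_f = 1046 - 1000 = 46 kg/m^3
d^2 = (1.33e-04)^2 = 1.7689e-08 m^2
Numerator = (rho_p - rho_f) * g * d^2 = 46 * 9.81 * 1.7689e-08 = 7.9823381e-06
Denominator = 18 * mu = 18 * 0.001 = 0.018
v_s = 7.9823381e-06 / 0.018 = 4.43463e-04 m/s
Check: Re = rho_f * v_s * d / mu = 1000 * 4.43463e-04 * 1.33e-04 / 0.001 = 0.059 < 1, so Stokes' law applies.

4.43463e-04 m/s


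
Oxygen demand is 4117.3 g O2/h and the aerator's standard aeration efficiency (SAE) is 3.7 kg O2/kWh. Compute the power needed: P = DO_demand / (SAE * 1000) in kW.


SAE in g O2/kWh = 3.7 * 1000 = 3700 g/kWh
P = DO_demand / SAE_g = 4117.3 / 3700 = 1.11278 kW

1.11278 kW


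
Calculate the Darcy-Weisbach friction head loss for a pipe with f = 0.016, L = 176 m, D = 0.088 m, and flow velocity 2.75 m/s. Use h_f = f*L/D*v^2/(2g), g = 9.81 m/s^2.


v^2 = 2.75^2 = 7.5625 m^2/s^2
L/D = 176/0.088 = 2000
h_f = f*(L/D)*v^2/(2g) = 0.016 * 2000 * 7.5625 / 19.62 = 12.3344 m

12.3344 m


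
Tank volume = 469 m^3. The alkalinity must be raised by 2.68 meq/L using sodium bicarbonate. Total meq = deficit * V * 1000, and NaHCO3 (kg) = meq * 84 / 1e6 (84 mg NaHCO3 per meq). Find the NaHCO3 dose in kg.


Tank volume in L = 469 m^3 * 1000 = 469000 L
Total meq required = 2.68 meq/L * 469000 L = 1256920 meq
NaHCO3 mass = 1256920 meq * 84 mg/meq / 1e6 = 105.581 kg

105.581 kg


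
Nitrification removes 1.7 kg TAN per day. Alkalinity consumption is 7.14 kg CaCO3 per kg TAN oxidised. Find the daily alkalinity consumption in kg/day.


Alkalinity factor: 7.14 kg CaCO3 consumed per kg TAN nitrified
alk = 1.7 kg TAN * 7.14 = 12.138 kg CaCO3/day

12.138 kg CaCO3/day


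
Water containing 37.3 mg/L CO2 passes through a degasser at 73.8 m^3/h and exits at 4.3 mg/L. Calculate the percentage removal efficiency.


CO2_out / CO2_in = 4.3 / 37.3 = 0.1152815
Fraction remaining = 0.1152815
efficiency = (1 - 0.1152815) * 100 = 88.4718 %

88.4718 %


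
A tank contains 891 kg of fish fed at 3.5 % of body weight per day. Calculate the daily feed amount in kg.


Feeding rate fraction = 3.5% / 100 = 0.035
Daily feed = 891 kg * 0.035 = 31.185 kg/day

31.185 kg/day


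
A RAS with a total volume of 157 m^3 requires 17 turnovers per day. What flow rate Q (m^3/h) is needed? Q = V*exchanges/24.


Daily recirculation volume = 157 m^3 * 17 = 2669 m^3/day
Flow rate Q = daily volume / 24 h = 2669 / 24 = 111.208 m^3/h

111.208 m^3/h


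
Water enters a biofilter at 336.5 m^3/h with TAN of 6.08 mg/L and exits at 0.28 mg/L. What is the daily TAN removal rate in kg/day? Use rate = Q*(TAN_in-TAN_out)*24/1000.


Concentration drop: TAN_in - TAN_out = 6.08 - 0.28 = 5.8 mg/L
Hourly TAN removed = Q * dTAN = 336.5 m^3/h * 5.8 mg/L = 1951.7 g/h  (m^3/h * mg/L = g/h)
Daily TAN removed = 1951.7 * 24 = 46840.8 g/day
Convert to kg/day: 46840.8 / 1000 = 46.8408 kg/day

46.8408 kg/day


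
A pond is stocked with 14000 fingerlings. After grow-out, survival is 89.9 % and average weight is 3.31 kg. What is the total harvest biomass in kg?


Survivors = 14000 * 89.9/100 = 12586 fish
Harvest biomass = survivors * W_f = 12586 * 3.31 = 41659.66 kg

41659.66 kg


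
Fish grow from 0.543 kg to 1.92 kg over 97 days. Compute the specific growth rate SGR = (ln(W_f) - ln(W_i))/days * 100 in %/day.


ln(W_f) = ln(1.92) = 0.65232519
ln(W_i) = ln(0.543) = -0.61064596
ln(W_f) - ln(W_i) = 0.65232519 - -0.61064596 = 1.2629712
SGR = 1.2629712 / 97 * 100 = 1.30203 %/day

1.30203 %/day


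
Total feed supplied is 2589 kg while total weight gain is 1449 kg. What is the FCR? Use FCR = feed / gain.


FCR = feed consumed / weight gained
FCR = 2589 kg / 1449 kg = 1.78675

1.78675


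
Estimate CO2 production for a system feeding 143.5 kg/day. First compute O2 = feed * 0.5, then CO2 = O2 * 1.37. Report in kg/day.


O2 = 143.5 * 0.5 = 71.75
CO2 = 71.75 * 1.37 = 98.2975

98.2975 kg/day
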